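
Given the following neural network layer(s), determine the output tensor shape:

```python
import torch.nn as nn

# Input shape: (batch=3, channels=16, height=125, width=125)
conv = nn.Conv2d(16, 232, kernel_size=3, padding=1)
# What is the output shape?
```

Input: (3, 16, 125, 125) -> Output: (3, 232, 125, 125)

Answer: (3, 232, 125, 125)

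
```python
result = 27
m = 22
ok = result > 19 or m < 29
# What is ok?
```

Trace:
`result = 27` → result = 27
`m = 22` → m = 22
`ok = result > 19 or m < 29` → ok = True
So ok = True

Answer: True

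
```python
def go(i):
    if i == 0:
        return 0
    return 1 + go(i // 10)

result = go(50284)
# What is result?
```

Count of digits of 50284: 5

Answer: 5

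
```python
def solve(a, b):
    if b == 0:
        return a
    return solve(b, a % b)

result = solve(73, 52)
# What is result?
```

solve(73, 52) -> solve(52, 21) -> solve(21, 10) -> solve(10, 1) -> solve(1, 0) -> 1

Answer: 1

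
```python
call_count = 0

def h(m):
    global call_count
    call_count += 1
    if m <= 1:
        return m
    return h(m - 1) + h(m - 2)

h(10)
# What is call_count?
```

Calls(m) = 1 + Calls(m-1) + Calls(m-2); Calls(0)=Calls(1)=1. For m=10 this gives 177.

Answer: 177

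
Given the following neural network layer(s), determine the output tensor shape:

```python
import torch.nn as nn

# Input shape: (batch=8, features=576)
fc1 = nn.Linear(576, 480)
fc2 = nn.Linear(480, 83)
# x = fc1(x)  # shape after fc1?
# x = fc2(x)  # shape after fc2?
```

Input: (8, 576) -> after fc1: (8, 480) -> Output: (8, 83)

Answer: (8, 83)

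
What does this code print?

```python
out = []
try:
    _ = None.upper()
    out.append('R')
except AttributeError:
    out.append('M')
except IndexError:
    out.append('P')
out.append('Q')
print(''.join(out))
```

Execution trace: 'M' (except AttributeError) → 'Q' (after the try/except). Output: MQ

Answer: MQ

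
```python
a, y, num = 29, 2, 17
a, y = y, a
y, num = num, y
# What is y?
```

Trace:
`a, y, num = 29, 2, 17` → a = 29; y = 2; num = 17
`a, y = y, a` → a = 2; y = 29
`y, num = num, y` → y = 17; num = 29
So y = 17

Answer: 17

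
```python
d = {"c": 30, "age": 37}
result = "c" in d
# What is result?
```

Trace:
`d = {"c": 30, "age": 37}` → d = {'c': 30, 'age': 37}
`result = "c" in d` → result = True
So result = True

Answer: True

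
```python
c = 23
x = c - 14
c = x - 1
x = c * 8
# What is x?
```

Trace:
`c = 23` → c = 23
`x = c - 14` → x = 9
`c = x - 1` → c = 8
`x = c * 8` → x = 64
So x = 64

Answer: 64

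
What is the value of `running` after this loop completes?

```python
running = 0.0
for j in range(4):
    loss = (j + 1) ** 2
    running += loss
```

Sum of squared losses 1² + 2² + ... + 4²
`running` takes the values: 0.0 → 1.0 → 5.0 → 14.0 → 30.0

Answer: 30.0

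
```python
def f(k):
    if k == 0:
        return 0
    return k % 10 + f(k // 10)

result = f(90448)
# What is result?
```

Sum of digits of 90448: 8 + 4 + 4 + 0 + 9 = 25

Answer: 25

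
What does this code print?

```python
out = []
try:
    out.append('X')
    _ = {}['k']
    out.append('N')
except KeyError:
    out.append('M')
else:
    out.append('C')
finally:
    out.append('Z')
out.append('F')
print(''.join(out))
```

Execution trace: 'X' (try body) → 'M' (except KeyError) → 'Z' (finally) → 'F' (after the try/except). Output: XMZF

Answer: XMZF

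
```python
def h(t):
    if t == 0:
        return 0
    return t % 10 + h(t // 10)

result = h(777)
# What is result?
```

Sum of digits of 777: 7 + 7 + 7 = 21

Answer: 21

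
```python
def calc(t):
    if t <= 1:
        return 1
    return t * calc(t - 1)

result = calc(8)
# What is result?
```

calc(8) = 8 * 7 * 6 * 5 * 4 * 3 * 2 * 1 = 40320

Answer: 40320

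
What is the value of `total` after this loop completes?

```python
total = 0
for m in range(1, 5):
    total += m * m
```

Sum of squares 1² to 4² = 30
`total` takes the values: 0 → 1 → 5 → 14 → 30

Answer: 30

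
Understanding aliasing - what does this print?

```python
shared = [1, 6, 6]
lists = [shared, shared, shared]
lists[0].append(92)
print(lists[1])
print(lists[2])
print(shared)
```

Key concept: list of same reference.
Step by step:
`shared = [1, 6, 6]` → shared = [1, 6, 6]
`lists = [shared, shared, shared]` → lists = [[1, 6, 6], [1, 6, 6], [1, 6, 6]]
`lists[0].append(92)` → shared = [1, 6, 6, 92]; lists = [[1, 6, 6, 92], [1, 6, 6, 92], [1, 6, 6, 92]]
`print(lists[1])` → prints [1, 6, 6, 92]
`print(lists[2])` → prints [1, 6, 6, 92]
`print(shared)` → prints [1, 6, 6, 92]

Answer:
[1, 6, 6, 92]
[1, 6, 6, 92]
[1, 6, 6, 92]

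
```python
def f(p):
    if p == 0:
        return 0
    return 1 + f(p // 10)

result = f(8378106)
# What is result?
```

Count of digits of 8378106: 7

Answer: 7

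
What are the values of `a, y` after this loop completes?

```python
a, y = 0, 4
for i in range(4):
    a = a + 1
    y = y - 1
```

a goes 0→4, y goes 4→0
`a, y` takes the values: (0, 4) → (1, 4) → (1, 3) → (2, 3) → (2, 2) → (3, 2) → (3, 1) → (4, 1) → (4, 0)

Answer: 4, 0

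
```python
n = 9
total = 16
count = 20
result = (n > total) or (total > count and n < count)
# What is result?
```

Trace:
`n = 9` → n = 9
`total = 16` → total = 16
`count = 20` → count = 20
`result = (n > total) or (total > count and n < count)` → result = False
So result = False

Answer: False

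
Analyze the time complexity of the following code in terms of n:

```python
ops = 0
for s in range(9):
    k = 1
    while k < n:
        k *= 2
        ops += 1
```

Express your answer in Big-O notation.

Each loop level contributes: 1 × log n. Multiplying the contributions gives O(log n).

Answer: O(log n)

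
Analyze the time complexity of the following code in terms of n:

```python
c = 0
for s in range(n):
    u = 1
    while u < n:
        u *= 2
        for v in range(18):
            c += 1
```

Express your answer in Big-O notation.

Each loop level contributes: n × log n × 1. Multiplying the contributions gives O(n log n).

Answer: O(n log n)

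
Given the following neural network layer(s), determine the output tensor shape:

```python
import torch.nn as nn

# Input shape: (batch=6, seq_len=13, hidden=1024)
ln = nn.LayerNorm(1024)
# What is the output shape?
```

Input: (6, 13, 1024) -> Output: (6, 13, 1024)

Answer: (6, 13, 1024)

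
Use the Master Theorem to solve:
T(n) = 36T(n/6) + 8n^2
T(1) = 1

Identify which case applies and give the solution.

a=36, b=6, f(n)=8n^2. log_6(36) = 2. Since c=2 = 2, Case 2 applies: T(n) = Θ(n^log_b(a) · log n) = O(n^2 log n).

Answer: O(n^2 log n) - Case 2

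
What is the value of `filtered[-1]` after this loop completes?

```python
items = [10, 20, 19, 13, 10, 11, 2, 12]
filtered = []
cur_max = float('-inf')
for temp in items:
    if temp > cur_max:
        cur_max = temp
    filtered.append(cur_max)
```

Running max ends at 20
`filtered` takes the values: [] → [10] → [10, 20] → [10, 20, 20] → [10, 20, 20, 20] → [10, 20, 20, 20, 20] → [10, 20, 20, 20, 20, 20] → [10, 20, 20, 20, 20, 20, 20] → [10, 20, 20, 20, 20, 20, 20, 20]
So `filtered[-1]` = 20

Answer: 20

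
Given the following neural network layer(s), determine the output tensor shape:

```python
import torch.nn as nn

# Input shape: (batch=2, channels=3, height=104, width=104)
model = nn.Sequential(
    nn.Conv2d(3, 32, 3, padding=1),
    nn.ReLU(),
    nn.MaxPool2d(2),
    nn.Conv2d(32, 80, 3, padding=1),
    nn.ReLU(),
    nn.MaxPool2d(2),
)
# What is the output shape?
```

Input: (2, 3, 104, 104) -> after first Conv2d: (2, 32, 104, 104) -> after first MaxPool2d: (2, 32, 52, 52) -> after second Conv2d: (2, 80, 52, 52) -> Output: (2, 80, 26, 26)

Answer: (2, 80, 26, 26)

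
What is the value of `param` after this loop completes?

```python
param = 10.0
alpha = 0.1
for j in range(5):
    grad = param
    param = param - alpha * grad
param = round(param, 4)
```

Gradient descent: w = 10.0 * (1 - 0.1)^5
`param` takes the values: 10.0 → 9.0 → 8.1 → 7.29 → 6.561 → 5.9049

Answer: 5.9049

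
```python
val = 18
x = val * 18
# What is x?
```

Trace:
`val = 18` → val = 18
`x = val * 18` → x = 324
So x = 324

Answer: 324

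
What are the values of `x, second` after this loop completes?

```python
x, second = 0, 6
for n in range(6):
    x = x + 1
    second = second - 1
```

x goes 0→6, second goes 6→0
`x, second` takes the values: (0, 6) → (1, 6) → (1, 5) → (2, 5) → (2, 4) → (3, 4) → (3, 3) → (4, 3) → (4, 2) → (5, 2) → (5, 1) → (6, 1) → (6, 0)

Answer: 6, 0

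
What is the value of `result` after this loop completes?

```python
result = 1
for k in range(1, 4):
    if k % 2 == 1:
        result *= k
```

Product of odd numbers 1 to 3
`result` takes the values: 1 → 3

Answer: 3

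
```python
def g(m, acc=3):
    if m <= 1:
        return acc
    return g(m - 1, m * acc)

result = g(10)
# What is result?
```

Accumulator trace (n, acc): (10, 3) -> (9, 30) -> (8, 270) -> (7, 2160) -> (6, 15120) -> (5, 90720) -> (4, 453600) -> (3, 1814400) -> (2, 5443200) -> (1, 10886400) -> return 10886400

Answer: 10886400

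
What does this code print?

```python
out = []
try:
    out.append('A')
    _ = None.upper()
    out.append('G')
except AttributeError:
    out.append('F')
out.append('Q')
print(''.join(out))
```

Execution trace: 'A' (try body) → 'F' (except AttributeError) → 'Q' (after the try/except). Output: AFQ

Answer: AFQ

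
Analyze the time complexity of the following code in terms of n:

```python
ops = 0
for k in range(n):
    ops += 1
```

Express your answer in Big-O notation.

Each loop level contributes: n. Multiplying the contributions gives O(n).

Answer: O(n)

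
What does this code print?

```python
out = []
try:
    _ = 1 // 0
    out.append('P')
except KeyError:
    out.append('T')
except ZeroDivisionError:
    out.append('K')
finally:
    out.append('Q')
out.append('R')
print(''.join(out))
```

Execution trace: 'K' (except ZeroDivisionError) → 'Q' (finally) → 'R' (after the try/except). Output: KQR

Answer: KQR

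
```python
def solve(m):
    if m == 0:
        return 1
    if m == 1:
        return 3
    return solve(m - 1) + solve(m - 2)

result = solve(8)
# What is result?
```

Build up from base cases: solve(0)=1, solve(1)=3, solve(2)=4, solve(3)=7, solve(4)=11, solve(5)=18, solve(6)=29, ..., solve(8)=76

Answer: 76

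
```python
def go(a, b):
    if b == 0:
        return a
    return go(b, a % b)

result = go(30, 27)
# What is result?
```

go(30, 27) -> go(27, 3) -> go(3, 0) -> 3

Answer: 3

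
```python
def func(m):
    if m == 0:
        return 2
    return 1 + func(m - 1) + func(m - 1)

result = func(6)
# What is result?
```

func(m) = 1 + 2·func(m-1), func(0)=2. Closed form: (2+1)·2^6 - 1 = 191.

Answer: 191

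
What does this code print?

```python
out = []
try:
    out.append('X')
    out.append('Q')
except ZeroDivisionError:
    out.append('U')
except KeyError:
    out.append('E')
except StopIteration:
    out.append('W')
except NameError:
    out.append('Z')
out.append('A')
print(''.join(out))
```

Execution trace: 'X' (try body) → 'Q' (try body, no exception) → 'A' (after the try/except). Output: XQA

Answer: XQA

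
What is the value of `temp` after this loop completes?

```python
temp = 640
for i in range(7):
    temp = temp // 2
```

Halve 7 times: 640 // 2^7 = 5
`temp` takes the values: 640 → 320 → 160 → 80 → 40 → 20 → 10 → 5

Answer: 5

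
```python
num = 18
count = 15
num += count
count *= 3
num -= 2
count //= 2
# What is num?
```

Trace:
`num = 18` → num = 18
`count = 15` → count = 15
`num += count` → num = 33
`count *= 3` → count = 45
`num -= 2` → num = 31
`count //= 2` → count = 22
So num = 31

Answer: 31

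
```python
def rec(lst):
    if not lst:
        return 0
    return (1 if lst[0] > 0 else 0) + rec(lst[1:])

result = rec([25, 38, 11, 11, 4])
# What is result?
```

Count of positive elements in [25, 38, 11, 11, 4] = 5

Answer: 5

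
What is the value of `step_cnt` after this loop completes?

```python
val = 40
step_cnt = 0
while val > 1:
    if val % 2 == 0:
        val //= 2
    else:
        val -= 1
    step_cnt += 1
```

Steps to reduce 40 to 1
`step_cnt` takes the values: 0 → 1 → 2 → 3 → 4 → 5 → 6

Answer: 6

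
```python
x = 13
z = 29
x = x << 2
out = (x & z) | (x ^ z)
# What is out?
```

Trace:
`x = 13` → x = 13
`z = 29` → z = 29
`x = x << 2` → x = 52
`out = (x & z) | (x ^ z)` → out = 61
So out = 61

Answer: 61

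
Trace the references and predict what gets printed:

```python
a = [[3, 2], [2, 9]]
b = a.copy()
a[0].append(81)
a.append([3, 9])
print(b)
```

Key concept: shallow copy with nested lists.
Step by step:
`a = [[3, 2], [2, 9]]` → a = [[3, 2], [2, 9]]
`b = a.copy()` → b = [[3, 2], [2, 9]]
`a[0].append(81)` → a = [[3, 2, 81], [2, 9]]; b = [[3, 2, 81], [2, 9]]
`a.append([3, 9])` → a = [[3, 2, 81], [2, 9], [3, 9]]
`print(b)` → prints [[3, 2, 81], [2, 9]]

Answer: [[3, 2, 81], [2, 9]]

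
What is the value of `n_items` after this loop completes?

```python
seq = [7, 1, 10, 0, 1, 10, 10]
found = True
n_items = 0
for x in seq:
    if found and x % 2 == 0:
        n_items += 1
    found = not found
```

Count even values at even positions
`n_items` takes the values: 0 → 1 → 2

Answer: 2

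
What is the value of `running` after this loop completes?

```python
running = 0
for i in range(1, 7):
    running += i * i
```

Sum of squares 1² to 6² = 91
`running` takes the values: 0 → 1 → 5 → 14 → 30 → 55 → 91

Answer: 91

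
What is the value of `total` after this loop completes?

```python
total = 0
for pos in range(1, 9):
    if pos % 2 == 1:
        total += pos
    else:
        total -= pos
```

Add odd, subtract even
`total` takes the values: 0 → 1 → -1 → 2 → -2 → 3 → -3 → 4 → -4

Answer: -4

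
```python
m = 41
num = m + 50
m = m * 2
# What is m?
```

Trace:
`m = 41` → m = 41
`num = m + 50` → num = 91
`m = m * 2` → m = 82
So m = 82

Answer: 82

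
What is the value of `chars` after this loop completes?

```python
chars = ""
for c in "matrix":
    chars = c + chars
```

Reverse 'matrix'
`chars` takes the values: "" → "m" → "am" → "tam" → "rtam" → "irtam" → "xirtam"

Answer: "xirtam"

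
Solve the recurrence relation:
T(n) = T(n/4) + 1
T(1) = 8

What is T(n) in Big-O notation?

Each step divides n by 4 and adds 1. After log_4(n) steps we reach T(1)=8. So T(n) = 1·log_4(n) + 8 = O(log n).

Answer: O(log n)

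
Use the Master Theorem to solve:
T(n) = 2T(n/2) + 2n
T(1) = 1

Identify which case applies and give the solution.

a=2, b=2, f(n)=2n. log_2(2) = 1. Since c=1 = 1, Case 2 applies: T(n) = Θ(n^log_b(a) · log n) = O(n log n).

Answer: O(n log n) - Case 2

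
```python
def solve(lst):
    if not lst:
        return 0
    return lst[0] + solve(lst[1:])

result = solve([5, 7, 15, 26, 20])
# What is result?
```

5 + 7 + 15 + 26 + 20 + 0 = 73

Answer: 73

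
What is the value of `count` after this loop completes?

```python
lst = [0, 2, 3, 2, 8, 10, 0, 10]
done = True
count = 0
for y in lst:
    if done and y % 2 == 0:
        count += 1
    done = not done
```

Count even values at even positions
`count` takes the values: 0 → 1 → 2 → 3

Answer: 3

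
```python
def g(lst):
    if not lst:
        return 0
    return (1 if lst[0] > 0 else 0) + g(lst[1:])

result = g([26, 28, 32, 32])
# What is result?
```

Count of positive elements in [26, 28, 32, 32] = 4

Answer: 4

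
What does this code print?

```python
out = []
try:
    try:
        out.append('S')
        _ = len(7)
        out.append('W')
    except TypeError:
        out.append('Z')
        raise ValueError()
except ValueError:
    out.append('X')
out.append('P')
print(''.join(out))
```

Execution trace: 'S' (inner try body) → 'Z' (inner except TypeError) → 'X' (outer except ValueError) → 'P' (after the try/except). Output: SZXP

Answer: SZXP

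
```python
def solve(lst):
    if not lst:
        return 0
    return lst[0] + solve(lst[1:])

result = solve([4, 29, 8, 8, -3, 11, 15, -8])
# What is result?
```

4 + 29 + 8 + 8 + (-3) + 11 + 15 + (-8) + 0 = 64

Answer: 64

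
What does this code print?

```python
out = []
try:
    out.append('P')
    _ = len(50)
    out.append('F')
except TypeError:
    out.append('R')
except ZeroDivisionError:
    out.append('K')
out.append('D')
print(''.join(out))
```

Execution trace: 'P' (try body) → 'R' (except TypeError) → 'D' (after the try/except). Output: PRD

Answer: PRD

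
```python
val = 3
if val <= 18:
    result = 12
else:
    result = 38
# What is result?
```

Trace:
`val = 3` → val = 3
`if val <= 18: ...` → val <= 18 is True → result = 12
So result = 12

Answer: 12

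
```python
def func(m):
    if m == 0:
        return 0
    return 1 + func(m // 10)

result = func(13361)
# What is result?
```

Count of digits of 13361: 5

Answer: 5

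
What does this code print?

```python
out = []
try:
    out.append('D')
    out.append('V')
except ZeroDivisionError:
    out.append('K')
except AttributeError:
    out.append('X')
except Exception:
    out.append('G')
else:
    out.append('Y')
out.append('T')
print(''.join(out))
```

Execution trace: 'D' (try body) → 'V' (try body, no exception) → 'Y' (else) → 'T' (after the try/except). Output: DVYT

Answer: DVYT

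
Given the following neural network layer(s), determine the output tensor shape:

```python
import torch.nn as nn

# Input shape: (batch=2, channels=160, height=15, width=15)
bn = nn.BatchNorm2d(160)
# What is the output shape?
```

Input: (2, 160, 15, 15) -> Output: (2, 160, 15, 15)

Answer: (2, 160, 15, 15)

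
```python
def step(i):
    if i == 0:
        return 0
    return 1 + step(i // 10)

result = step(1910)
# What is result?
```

Count of digits of 1910: 4

Answer: 4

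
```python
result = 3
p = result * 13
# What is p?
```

Trace:
`result = 3` → result = 3
`p = result * 13` → p = 39
So p = 39

Answer: 39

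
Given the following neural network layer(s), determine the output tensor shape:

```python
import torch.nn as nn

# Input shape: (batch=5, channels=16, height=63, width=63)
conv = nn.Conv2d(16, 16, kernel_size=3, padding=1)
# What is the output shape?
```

Input: (5, 16, 63, 63) -> Output: (5, 16, 63, 63)

Answer: (5, 16, 63, 63)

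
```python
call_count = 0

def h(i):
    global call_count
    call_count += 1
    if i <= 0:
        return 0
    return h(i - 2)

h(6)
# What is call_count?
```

Linear recursion stepping by 2: 4 calls from i=6 down to ≤0.

Answer: 4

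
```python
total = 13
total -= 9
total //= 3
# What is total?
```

Trace:
`total = 13` → total = 13
`total -= 9` → total = 4
`total //= 3` → total = 1
So total = 1

Answer: 1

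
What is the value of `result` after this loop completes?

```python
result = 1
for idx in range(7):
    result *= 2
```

2^7 = 128
`result` takes the values: 1 → 2 → 4 → 8 → 16 → 32 → 64 → 128

Answer: 128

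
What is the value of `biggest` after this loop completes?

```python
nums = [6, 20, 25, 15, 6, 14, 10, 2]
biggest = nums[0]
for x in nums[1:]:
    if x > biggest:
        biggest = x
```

Maximum of [6, 20, 25, 15, 6, 14, 10, 2]
`biggest` takes the values: 6 → 20 → 25

Answer: 25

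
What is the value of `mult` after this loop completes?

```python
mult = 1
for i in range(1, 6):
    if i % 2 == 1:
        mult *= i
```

Product of odd numbers 1 to 5
`mult` takes the values: 1 → 3 → 15

Answer: 15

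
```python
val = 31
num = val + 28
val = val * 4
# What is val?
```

Trace:
`val = 31` → val = 31
`num = val + 28` → num = 59
`val = val * 4` → val = 124
So val = 124

Answer: 124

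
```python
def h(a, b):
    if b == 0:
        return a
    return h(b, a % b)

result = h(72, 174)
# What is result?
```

h(72, 174) -> h(174, 72) -> h(72, 30) -> h(30, 12) -> h(12, 6) -> h(6, 0) -> 6

Answer: 6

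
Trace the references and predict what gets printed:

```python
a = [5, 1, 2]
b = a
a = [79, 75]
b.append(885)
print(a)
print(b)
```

Key concept: rebinding vs mutation: a is rebound to a new list, b still points at the original.
Step by step:
`a = [5, 1, 2]` → a = [5, 1, 2]
`b = a` → b = [5, 1, 2] (same object as a)
`a = [79, 75]` → a = [79, 75]
`b.append(885)` → b = [5, 1, 2, 885]
`print(a)` → prints [79, 75]
`print(b)` → prints [5, 1, 2, 885]

Answer:
[79, 75]
[5, 1, 2, 885]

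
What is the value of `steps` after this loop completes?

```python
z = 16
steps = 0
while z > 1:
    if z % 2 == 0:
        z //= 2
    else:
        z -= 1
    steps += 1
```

Steps to reduce 16 to 1
`steps` takes the values: 0 → 1 → 2 → 3 → 4

Answer: 4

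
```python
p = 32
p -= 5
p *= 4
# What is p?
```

Trace:
`p = 32` → p = 32
`p -= 5` → p = 27
`p *= 4` → p = 108
So p = 108

Answer: 108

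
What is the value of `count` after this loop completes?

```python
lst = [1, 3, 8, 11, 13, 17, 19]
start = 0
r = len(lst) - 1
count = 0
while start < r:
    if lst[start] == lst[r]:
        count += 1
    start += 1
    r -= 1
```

Count matching pairs from ends
`count` takes the values: 0

Answer: 0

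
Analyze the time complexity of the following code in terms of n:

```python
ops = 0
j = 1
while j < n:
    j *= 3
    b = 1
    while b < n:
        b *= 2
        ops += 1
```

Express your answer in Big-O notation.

Each loop level contributes: log n × log n. Multiplying the contributions gives O(log² n).

Answer: O(log² n)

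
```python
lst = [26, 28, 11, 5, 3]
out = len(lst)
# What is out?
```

Trace:
`lst = [26, 28, 11, 5, 3]` → lst = [26, 28, 11, 5, 3]
`out = len(lst)` → out = 5
So out = 5

Answer: 5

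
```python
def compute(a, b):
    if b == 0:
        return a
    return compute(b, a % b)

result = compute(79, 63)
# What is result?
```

compute(79, 63) -> compute(63, 16) -> compute(16, 15) -> compute(15, 1) -> compute(1, 0) -> 1

Answer: 1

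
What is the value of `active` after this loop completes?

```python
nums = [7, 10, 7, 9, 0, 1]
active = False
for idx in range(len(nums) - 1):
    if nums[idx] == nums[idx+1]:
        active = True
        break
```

Check consecutive duplicates in [7, 10, 7, 9, 0, 1]
`active` takes the values: False

Answer: False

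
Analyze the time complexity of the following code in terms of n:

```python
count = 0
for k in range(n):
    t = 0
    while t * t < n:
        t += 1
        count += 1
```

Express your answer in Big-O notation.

Each loop level contributes: n × √n. Multiplying the contributions gives O(n√n).

Answer: O(n√n)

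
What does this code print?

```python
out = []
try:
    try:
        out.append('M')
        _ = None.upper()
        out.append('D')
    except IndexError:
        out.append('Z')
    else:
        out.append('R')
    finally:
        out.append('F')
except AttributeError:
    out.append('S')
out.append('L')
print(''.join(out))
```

Execution trace: 'M' (try body) → 'F' (finally) → 'S' (outer except AttributeError) → 'L' (after the try/except). Output: MFSL

Answer: MFSL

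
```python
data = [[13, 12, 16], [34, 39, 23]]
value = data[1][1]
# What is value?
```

Trace:
`data = [[13, 12, 16], [34, 39, 23]]` → data = [[13, 12, 16], [34, 39, 23]]
`value = data[1][1]` → value = 39
So value = 39

Answer: 39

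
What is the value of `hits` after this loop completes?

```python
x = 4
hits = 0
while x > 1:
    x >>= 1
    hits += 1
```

Count right shifts until 1
`hits` takes the values: 0 → 1 → 2

Answer: 2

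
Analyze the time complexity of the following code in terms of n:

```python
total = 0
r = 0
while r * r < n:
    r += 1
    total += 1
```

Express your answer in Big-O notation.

Each loop level contributes: √n. Multiplying the contributions gives O(√n).

Answer: O(√n)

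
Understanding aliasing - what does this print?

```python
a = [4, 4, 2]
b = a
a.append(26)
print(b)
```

Key concept: basic list aliasing.
Step by step:
`a = [4, 4, 2]` → a = [4, 4, 2]
`b = a` → b = [4, 4, 2] (same object as a)
`a.append(26)` → a = [4, 4, 2, 26] (same object as b); b = [4, 4, 2, 26] (same object as a)
`print(b)` → prints [4, 4, 2, 26]

Answer: [4, 4, 2, 26]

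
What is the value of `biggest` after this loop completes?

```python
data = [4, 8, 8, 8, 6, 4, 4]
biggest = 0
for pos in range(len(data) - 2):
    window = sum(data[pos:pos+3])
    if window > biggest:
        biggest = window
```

Max sum of 3-element window in [4, 8, 8, 8, 6, 4, 4]
`biggest` takes the values: 0 → 20 → 24

Answer: 24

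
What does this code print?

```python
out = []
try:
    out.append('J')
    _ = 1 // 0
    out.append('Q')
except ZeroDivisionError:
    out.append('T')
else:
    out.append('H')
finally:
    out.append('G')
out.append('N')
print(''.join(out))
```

Execution trace: 'J' (try body) → 'T' (except ZeroDivisionError) → 'G' (finally) → 'N' (after the try/except). Output: JTGN

Answer: JTGN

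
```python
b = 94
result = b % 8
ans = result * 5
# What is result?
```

Trace:
`b = 94` → b = 94
`result = b % 8` → result = 6
`ans = result * 5` → ans = 30
So result = 6

Answer: 6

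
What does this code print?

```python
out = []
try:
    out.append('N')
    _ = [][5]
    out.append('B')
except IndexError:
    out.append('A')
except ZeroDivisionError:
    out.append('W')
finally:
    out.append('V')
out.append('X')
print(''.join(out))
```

Execution trace: 'N' (try body) → 'A' (except IndexError) → 'V' (finally) → 'X' (after the try/except). Output: NAVX

Answer: NAVX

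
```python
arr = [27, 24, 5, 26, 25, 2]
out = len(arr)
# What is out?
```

Trace:
`arr = [27, 24, 5, 26, 25, 2]` → arr = [27, 24, 5, 26, 25, 2]
`out = len(arr)` → out = 6
So out = 6

Answer: 6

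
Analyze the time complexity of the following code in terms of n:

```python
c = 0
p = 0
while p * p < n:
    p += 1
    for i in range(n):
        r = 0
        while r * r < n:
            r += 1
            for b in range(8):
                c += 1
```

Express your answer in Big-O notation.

Each loop level contributes: √n × n × √n × 1. Multiplying the contributions gives O(n^2).

Answer: O(n^2)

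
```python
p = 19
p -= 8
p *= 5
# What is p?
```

Trace:
`p = 19` → p = 19
`p -= 8` → p = 11
`p *= 5` → p = 55
So p = 55

Answer: 55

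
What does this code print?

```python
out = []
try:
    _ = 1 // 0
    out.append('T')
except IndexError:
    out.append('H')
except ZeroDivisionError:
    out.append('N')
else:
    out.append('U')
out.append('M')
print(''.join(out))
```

Execution trace: 'N' (except ZeroDivisionError) → 'M' (after the try/except). Output: NM

Answer: NM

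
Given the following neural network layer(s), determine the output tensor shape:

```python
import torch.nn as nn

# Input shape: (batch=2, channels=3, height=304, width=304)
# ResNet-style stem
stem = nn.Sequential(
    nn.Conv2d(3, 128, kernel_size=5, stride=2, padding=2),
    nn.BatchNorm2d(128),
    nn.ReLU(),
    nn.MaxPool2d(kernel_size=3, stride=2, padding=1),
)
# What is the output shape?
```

Input: (2, 3, 304, 304) -> after Conv2d 5x5 stride=2: (2, 128, 152, 152) -> Output: (2, 128, 76, 76)

Answer: (2, 128, 76, 76)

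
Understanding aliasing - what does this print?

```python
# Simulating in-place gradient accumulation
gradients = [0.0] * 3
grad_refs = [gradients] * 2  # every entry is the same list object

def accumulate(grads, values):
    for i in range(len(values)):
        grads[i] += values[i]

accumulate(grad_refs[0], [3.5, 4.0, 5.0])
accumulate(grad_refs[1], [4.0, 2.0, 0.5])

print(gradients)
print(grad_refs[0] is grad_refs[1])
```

Key concept: gradient accumulation aliasing.
Step by step:
`gradients = [0.0] * 3` → gradients = [0.0, 0.0, 0.0]
`grad_refs = [gradients] * 2` → grad_refs = [[0.0, 0.0, 0.0], [0.0, 0.0, 0.0]]
`accumulate(grad_refs[0], [3.5, 4.0, 5.0])` → gradients = [3.5, 4.0, 5.0]; grad_refs = [[3.5, 4.0, 5.0], [3.5, 4.0, 5.0]]
`accumulate(grad_refs[1], [4.0, 2.0, 0.5])` → gradients = [7.5, 6.0, 5.5]; grad_refs = [[7.5, 6.0, 5.5], [7.5, 6.0, 5.5]]
`print(gradients)` → prints [7.5, 6.0, 5.5]
`print(grad_refs[0] is grad_refs[1])` → prints True

Answer:
[7.5, 6.0, 5.5]
True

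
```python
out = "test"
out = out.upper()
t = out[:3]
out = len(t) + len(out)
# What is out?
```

Trace:
`out = "test"` → out = 'test'
`out = out.upper()` → out = 'TEST'
`t = out[:3]` → t = 'TES'
`out = len(t) + len(out)` → out = 7
So out = 7

Answer: 7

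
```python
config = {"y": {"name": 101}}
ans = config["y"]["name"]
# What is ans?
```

Trace:
`config = {"y": {"name": 101}}` → config = {'y': {'name': 101}}
`ans = config["y"]["name"]` → ans = 101
So ans = 101

Answer: 101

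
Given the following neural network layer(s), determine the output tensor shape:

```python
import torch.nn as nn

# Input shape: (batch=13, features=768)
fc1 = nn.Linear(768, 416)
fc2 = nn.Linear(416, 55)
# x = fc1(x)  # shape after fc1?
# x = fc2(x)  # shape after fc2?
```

Input: (13, 768) -> after fc1: (13, 416) -> Output: (13, 55)

Answer: (13, 55)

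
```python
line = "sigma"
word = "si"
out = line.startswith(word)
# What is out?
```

Trace:
`line = "sigma"` → line = 'sigma'
`word = "si"` → word = 'si'
`out = line.startswith(word)` → out = True
So out = True

Answer: True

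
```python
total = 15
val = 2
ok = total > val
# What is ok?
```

Trace:
`total = 15` → total = 15
`val = 2` → val = 2
`ok = total > val` → ok = True
So ok = True

Answer: True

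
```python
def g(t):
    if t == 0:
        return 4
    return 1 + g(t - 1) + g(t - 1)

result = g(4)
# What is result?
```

g(t) = 1 + 2·g(t-1), g(0)=4. Closed form: (4+1)·2^4 - 1 = 79.

Answer: 79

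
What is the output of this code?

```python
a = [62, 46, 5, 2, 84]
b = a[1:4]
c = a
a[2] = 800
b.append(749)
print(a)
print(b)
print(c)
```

Key concept: slice vs alias.
Step by step:
`a = [62, 46, 5, 2, 84]` → a = [62, 46, 5, 2, 84]
`b = a[1:4]` → b = [46, 5, 2]
`c = a` → c = [62, 46, 5, 2, 84] (same object as a)
`a[2] = 800` → a = [62, 46, 800, 2, 84] (same object as c); c = [62, 46, 800, 2, 84] (same object as a)
`b.append(749)` → b = [46, 5, 2, 749]
`print(a)` → prints [62, 46, 800, 2, 84]
`print(b)` → prints [46, 5, 2, 749]
`print(c)` → prints [62, 46, 800, 2, 84]

Answer:
[62, 46, 800, 2, 84]
[46, 5, 2, 749]
[62, 46, 800, 2, 84]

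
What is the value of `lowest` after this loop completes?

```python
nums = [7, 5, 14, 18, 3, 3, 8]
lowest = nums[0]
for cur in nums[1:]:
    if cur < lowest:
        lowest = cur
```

Minimum of [7, 5, 14, 18, 3, 3, 8]
`lowest` takes the values: 7 → 5 → 3

Answer: 3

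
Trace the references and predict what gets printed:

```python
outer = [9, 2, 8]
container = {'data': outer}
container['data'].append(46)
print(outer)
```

Key concept: dict holds reference to list.
Step by step:
`outer = [9, 2, 8]` → outer = [9, 2, 8]
`container = {'data': outer}` → container = {'data': [9, 2, 8]}
`container['data'].append(46)` → outer = [9, 2, 8, 46]; container = {'data': [9, 2, 8, 46]}
`print(outer)` → prints [9, 2, 8, 46]

Answer: [9, 2, 8, 46]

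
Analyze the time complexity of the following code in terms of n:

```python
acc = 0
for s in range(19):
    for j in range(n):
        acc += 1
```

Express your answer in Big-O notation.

Each loop level contributes: 1 × n. Multiplying the contributions gives O(n).

Answer: O(n)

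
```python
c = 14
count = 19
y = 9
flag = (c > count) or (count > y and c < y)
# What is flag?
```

Trace:
`c = 14` → c = 14
`count = 19` → count = 19
`y = 9` → y = 9
`flag = (c > count) or (count > y and c < y)` → flag = False
So flag = False

Answer: False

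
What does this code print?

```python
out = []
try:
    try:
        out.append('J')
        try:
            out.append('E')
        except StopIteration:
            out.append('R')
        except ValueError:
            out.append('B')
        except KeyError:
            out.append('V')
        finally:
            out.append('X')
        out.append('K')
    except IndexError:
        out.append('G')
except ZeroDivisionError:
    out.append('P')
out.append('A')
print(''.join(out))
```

Execution trace: 'J' (try body) → 'E' (inner try body, no exception) → 'X' (inner finally) → 'K' (try body, no exception) → 'A' (after the try/except). Output: JEXKA

Answer: JEXKA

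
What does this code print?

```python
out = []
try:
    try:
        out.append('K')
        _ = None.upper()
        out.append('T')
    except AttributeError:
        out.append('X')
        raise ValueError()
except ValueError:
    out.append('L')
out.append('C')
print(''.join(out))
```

Execution trace: 'K' (inner try body) → 'X' (inner except AttributeError) → 'L' (outer except ValueError) → 'C' (after the try/except). Output: KXLC

Answer: KXLC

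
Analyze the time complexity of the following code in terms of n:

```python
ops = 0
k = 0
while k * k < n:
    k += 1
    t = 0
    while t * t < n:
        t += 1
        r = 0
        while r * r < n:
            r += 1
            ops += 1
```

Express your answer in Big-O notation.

Each loop level contributes: √n × √n × √n. Multiplying the contributions gives O(n√n).

Answer: O(n√n)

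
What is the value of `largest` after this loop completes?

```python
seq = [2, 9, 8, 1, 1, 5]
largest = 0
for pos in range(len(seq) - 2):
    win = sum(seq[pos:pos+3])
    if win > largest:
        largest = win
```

Max sum of 3-element window in [2, 9, 8, 1, 1, 5]
`largest` takes the values: 0 → 19

Answer: 19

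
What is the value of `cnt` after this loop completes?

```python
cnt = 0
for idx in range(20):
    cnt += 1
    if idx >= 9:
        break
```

Loop breaks when idx reaches 9, cnt is 10
`cnt` takes the values: 0 → 1 → 2 → 3 → 4 → 5 → 6 → 7 → 8 → 9 → 10

Answer: 10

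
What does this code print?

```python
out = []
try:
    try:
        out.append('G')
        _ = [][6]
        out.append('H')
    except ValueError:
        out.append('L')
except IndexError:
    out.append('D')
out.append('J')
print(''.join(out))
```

Execution trace: 'G' (inner try body) → 'D' (outer except IndexError) → 'J' (after the try/except). Output: GDJ

Answer: GDJ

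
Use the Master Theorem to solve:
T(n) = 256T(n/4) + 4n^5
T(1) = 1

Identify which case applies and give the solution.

a=256, b=4, f(n)=4n^5. log_4(256) = 4. Since c=5 > 4 and the regularity condition holds (256(n/4)^5 = (256/4^5)n^5 with 256/4^5 < 1), Case 3 applies: T(n) = Θ(f(n)) = O(n^5).

Answer: O(n^5) - Case 3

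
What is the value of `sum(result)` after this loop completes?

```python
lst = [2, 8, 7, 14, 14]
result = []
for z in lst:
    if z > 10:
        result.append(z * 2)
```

Sum of doubled values > 10
`result` takes the values: [] → [28] → [28, 28]
So `sum(result)` = 56

Answer: 56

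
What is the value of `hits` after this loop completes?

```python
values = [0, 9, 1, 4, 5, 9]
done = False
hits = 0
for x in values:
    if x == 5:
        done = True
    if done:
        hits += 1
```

Count elements after first 5 in [0, 9, 1, 4, 5, 9]
`hits` takes the values: 0 → 1 → 2

Answer: 2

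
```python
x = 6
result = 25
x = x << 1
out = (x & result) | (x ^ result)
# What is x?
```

Trace:
`x = 6` → x = 6
`result = 25` → result = 25
`x = x << 1` → x = 12
`out = (x & result) | (x ^ result)` → out = 29
So x = 12

Answer: 12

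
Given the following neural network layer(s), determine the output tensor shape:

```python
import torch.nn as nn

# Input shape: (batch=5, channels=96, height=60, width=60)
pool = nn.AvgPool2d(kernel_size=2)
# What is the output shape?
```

Input: (5, 96, 60, 60) -> Output: (5, 96, 30, 30)

Answer: (5, 96, 30, 30)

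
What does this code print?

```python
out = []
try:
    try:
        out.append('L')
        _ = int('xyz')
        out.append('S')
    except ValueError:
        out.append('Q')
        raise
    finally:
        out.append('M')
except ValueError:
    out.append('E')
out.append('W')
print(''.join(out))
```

Execution trace: 'L' (inner try body) → 'Q' (inner except ValueError) → 'M' (inner finally) → 'E' (outer except ValueError) → 'W' (after the try/except). Output: LQMEW

Answer: LQMEW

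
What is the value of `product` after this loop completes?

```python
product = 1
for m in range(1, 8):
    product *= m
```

7! = 5040
`product` takes the values: 1 → 2 → 6 → 24 → 120 → 720 → 5040

Answer: 5040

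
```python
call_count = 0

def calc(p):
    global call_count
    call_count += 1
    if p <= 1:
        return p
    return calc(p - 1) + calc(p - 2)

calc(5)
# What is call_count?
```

Calls(p) = 1 + Calls(p-1) + Calls(p-2); Calls(0)=Calls(1)=1. For p=5 this gives 15.

Answer: 15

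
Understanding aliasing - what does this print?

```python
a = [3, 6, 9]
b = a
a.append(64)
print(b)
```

Key concept: basic list aliasing.
Step by step:
`a = [3, 6, 9]` → a = [3, 6, 9]
`b = a` → b = [3, 6, 9] (same object as a)
`a.append(64)` → a = [3, 6, 9, 64] (same object as b); b = [3, 6, 9, 64] (same object as a)
`print(b)` → prints [3, 6, 9, 64]

Answer: [3, 6, 9, 64]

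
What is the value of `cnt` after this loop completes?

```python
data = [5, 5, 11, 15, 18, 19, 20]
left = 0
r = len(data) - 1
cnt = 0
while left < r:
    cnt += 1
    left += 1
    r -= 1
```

Iterations until pointers meet (list length 7)
`cnt` takes the values: 0 → 1 → 2 → 3

Answer: 3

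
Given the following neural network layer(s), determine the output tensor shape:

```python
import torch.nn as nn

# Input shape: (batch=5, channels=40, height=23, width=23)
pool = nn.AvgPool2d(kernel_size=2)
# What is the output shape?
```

Input: (5, 40, 23, 23) -> Output: (5, 40, 11, 11)

Answer: (5, 40, 11, 11)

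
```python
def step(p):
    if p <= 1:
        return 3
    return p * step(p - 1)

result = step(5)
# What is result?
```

step(5) = 5 * 4 * 3 * 2 * 3 = 360

Answer: 360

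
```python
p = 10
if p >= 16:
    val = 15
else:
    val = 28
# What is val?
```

Trace:
`p = 10` → p = 10
`if p >= 16: ...` → p >= 16 is False, take else branch → val = 28
So val = 28

Answer: 28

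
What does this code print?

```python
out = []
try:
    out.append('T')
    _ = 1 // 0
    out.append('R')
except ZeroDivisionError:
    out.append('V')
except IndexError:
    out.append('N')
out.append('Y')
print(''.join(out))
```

Execution trace: 'T' (try body) → 'V' (except ZeroDivisionError) → 'Y' (after the try/except). Output: TVY

Answer: TVY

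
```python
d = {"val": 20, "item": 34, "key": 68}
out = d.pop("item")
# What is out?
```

Trace:
`d = {"val": 20, "item": 34, "key": 68}` → d = {'val': 20, 'item': 34, 'key': 68}
`out = d.pop("item")` → d = {'val': 20, 'key': 68}; out = 34
So out = 34

Answer: 34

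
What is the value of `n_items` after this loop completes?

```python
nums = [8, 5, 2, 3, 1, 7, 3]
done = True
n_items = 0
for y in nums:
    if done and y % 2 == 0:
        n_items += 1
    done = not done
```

Count even values at even positions
`n_items` takes the values: 0 → 1 → 2

Answer: 2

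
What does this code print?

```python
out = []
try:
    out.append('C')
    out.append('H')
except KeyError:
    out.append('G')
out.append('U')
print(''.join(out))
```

Execution trace: 'C' (try body) → 'H' (try body, no exception) → 'U' (after the try/except). Output: CHU

Answer: CHU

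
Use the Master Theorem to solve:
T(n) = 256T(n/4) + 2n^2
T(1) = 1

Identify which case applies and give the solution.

a=256, b=4, f(n)=2n^2. log_4(256) = 4. Since c=2 < 4, Case 1 applies: T(n) = Θ(n^log_b(a)) = O(n^4).

Answer: O(n^4) - Case 1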